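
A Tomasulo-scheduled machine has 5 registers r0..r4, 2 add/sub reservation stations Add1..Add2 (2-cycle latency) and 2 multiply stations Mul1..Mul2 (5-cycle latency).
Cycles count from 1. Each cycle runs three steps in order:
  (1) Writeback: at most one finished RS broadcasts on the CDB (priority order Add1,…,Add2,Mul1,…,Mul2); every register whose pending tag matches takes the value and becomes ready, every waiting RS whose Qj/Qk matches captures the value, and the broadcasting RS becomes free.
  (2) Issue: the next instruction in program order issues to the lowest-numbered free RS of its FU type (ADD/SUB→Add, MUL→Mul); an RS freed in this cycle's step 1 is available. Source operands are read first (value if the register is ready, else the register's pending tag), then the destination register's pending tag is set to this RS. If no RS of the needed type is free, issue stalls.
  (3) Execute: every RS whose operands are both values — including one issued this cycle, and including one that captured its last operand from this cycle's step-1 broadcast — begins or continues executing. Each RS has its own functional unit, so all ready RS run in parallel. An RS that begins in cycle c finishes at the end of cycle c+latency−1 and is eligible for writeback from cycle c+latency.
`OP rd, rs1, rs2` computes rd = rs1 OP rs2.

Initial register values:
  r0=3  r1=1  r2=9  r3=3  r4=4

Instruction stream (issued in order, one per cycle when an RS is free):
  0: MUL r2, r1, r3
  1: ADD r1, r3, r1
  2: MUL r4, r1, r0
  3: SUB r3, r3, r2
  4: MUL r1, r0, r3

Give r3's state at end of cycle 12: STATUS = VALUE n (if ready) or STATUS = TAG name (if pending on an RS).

cycle 1: issue MUL r2<-Mul1 // r0:3,r1:1,r2:Mul1,r3:3,r4:4
cycle 2: issue ADD r1<-Add1 // r0:3,r1:Add1,r2:Mul1,r3:3,r4:4
cycle 3: issue MUL r4<-Mul2 // r0:3,r1:Add1,r2:Mul1,r3:3,r4:Mul2
cycle 4: CDB Add1=4; issue SUB r3<-Add1 // r0:3,r1:4,r2:Mul1,r3:Add1,r4:Mul2
cycle 5: stall // r0:3,r1:4,r2:Mul1,r3:Add1,r4:Mul2
cycle 6: CDB Mul1=3; issue MUL r1<-Mul1 // r0:3,r1:Mul1,r2:3,r3:Add1,r4:Mul2
cycle 7: - // r0:3,r1:Mul1,r2:3,r3:Add1,r4:Mul2
cycle 8: CDB Add1=0 // r0:3,r1:Mul1,r2:3,r3:0,r4:Mul2
cycle 9: CDB Mul2=12 // r0:3,r1:Mul1,r2:3,r3:0,r4:12
cycle 10: - // r0:3,r1:Mul1,r2:3,r3:0,r4:12
cycle 11: - // r0:3,r1:Mul1,r2:3,r3:0,r4:12
cycle 12: - // r0:3,r1:Mul1,r2:3,r3:0,r4:12

STATUS = VALUE 0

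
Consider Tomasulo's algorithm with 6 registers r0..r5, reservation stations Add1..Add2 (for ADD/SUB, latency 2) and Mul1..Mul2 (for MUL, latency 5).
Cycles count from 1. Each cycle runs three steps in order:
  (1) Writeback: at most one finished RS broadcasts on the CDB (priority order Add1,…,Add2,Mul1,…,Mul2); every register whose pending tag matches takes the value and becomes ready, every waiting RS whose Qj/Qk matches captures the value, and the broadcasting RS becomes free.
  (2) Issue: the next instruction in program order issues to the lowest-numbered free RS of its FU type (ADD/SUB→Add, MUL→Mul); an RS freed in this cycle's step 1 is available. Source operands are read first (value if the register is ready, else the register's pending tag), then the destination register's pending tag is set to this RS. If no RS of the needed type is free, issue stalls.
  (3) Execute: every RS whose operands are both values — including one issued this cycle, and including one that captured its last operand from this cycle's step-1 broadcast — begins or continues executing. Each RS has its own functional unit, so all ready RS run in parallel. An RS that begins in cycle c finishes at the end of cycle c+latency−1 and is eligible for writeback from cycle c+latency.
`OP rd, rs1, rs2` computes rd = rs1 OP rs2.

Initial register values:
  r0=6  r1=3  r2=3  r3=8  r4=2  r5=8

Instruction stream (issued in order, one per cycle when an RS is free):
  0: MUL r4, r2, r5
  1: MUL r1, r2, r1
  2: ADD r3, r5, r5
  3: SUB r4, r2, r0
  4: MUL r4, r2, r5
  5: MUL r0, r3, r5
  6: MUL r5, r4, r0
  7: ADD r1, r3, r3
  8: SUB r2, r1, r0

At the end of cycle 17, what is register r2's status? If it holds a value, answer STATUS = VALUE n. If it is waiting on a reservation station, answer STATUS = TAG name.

  c1: issue MUL r4<-Mul1  regs: r0:6,r1:3,r2:3,r3:8,r4:Mul1,r5:8
  c2: issue MUL r1<-Mul2  regs: r0:6,r1:Mul2,r2:3,r3:8,r4:Mul1,r5:8
  c3: issue ADD r3<-Add1  regs: r0:6,r1:Mul2,r2:3,r3:Add1,r4:Mul1,r5:8
  c4: issue SUB r4<-Add2  regs: r0:6,r1:Mul2,r2:3,r3:Add1,r4:Add2,r5:8
  c5: CDB Add1=16; stall  regs: r0:6,r1:Mul2,r2:3,r3:16,r4:Add2,r5:8
  c6: CDB Add2=-3; stall  regs: r0:6,r1:Mul2,r2:3,r3:16,r4:-3,r5:8
  c7: CDB Mul1=24; issue MUL r4<-Mul1  regs: r0:6,r1:Mul2,r2:3,r3:16,r4:Mul1,r5:8
  c8: CDB Mul2=9; issue MUL r0<-Mul2  regs: r0:Mul2,r1:9,r2:3,r3:16,r4:Mul1,r5:8
  c9: stall  regs: r0:Mul2,r1:9,r2:3,r3:16,r4:Mul1,r5:8
  c10: stall  regs: r0:Mul2,r1:9,r2:3,r3:16,r4:Mul1,r5:8
  c11: stall  regs: r0:Mul2,r1:9,r2:3,r3:16,r4:Mul1,r5:8
  c12: CDB Mul1=24; issue MUL r5<-Mul1  regs: r0:Mul2,r1:9,r2:3,r3:16,r4:24,r5:Mul1
  c13: CDB Mul2=128; issue ADD r1<-Add1  regs: r0:128,r1:Add1,r2:3,r3:16,r4:24,r5:Mul1
  c14: issue SUB r2<-Add2  regs: r0:128,r1:Add1,r2:Add2,r3:16,r4:24,r5:Mul1
  c15: CDB Add1=32  regs: r0:128,r1:32,r2:Add2,r3:16,r4:24,r5:Mul1
  c16: -  regs: r0:128,r1:32,r2:Add2,r3:16,r4:24,r5:Mul1
  c17: CDB Add2=-96  regs: r0:128,r1:32,r2:-96,r3:16,r4:24,r5:Mul1

STATUS = VALUE -96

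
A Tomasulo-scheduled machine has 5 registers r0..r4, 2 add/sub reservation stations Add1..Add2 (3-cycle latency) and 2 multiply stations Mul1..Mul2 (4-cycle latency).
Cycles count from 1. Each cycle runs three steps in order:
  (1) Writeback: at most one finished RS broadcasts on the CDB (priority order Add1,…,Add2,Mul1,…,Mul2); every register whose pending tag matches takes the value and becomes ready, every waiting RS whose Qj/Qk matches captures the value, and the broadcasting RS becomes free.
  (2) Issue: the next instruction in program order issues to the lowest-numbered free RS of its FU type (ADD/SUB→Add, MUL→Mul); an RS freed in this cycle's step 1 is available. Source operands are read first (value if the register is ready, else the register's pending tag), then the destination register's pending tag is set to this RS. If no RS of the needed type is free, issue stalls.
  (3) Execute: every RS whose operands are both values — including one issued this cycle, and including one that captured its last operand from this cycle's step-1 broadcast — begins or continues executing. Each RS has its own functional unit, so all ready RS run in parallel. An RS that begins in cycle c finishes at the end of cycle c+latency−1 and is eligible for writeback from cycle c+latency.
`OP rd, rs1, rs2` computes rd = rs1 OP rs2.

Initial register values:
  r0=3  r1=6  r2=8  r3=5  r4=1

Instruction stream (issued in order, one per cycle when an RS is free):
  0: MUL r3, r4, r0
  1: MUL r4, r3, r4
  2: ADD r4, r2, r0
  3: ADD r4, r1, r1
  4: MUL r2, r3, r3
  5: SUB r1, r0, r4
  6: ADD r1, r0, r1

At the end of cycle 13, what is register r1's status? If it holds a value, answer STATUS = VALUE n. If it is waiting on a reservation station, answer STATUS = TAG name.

STATUS = VALUE -6

c1: issue MUL r3<-Mul1 | r0:3,r1:6,r2:8,r3:Mul1,r4:1
c2: issue MUL r4<-Mul2 | r0:3,r1:6,r2:8,r3:Mul1,r4:Mul2
c3: issue ADD r4<-Add1 | r0:3,r1:6,r2:8,r3:Mul1,r4:Add1
c4: issue ADD r4<-Add2 | r0:3,r1:6,r2:8,r3:Mul1,r4:Add2
c5: CDB Mul1=3; issue MUL r2<-Mul1 | r0:3,r1:6,r2:Mul1,r3:3,r4:Add2
c6: CDB Add1=11; issue SUB r1<-Add1 | r0:3,r1:Add1,r2:Mul1,r3:3,r4:Add2
c7: CDB Add2=12; issue ADD r1<-Add2 | r0:3,r1:Add2,r2:Mul1,r3:3,r4:12
c8: - | r0:3,r1:Add2,r2:Mul1,r3:3,r4:12
c9: CDB Mul1=9 | r0:3,r1:Add2,r2:9,r3:3,r4:12
c10: CDB Add1=-9 | r0:3,r1:Add2,r2:9,r3:3,r4:12
c11: CDB Mul2=3 | r0:3,r1:Add2,r2:9,r3:3,r4:12
c12: - | r0:3,r1:Add2,r2:9,r3:3,r4:12
c13: CDB Add2=-6 | r0:3,r1:-6,r2:9,r3:3,r4:12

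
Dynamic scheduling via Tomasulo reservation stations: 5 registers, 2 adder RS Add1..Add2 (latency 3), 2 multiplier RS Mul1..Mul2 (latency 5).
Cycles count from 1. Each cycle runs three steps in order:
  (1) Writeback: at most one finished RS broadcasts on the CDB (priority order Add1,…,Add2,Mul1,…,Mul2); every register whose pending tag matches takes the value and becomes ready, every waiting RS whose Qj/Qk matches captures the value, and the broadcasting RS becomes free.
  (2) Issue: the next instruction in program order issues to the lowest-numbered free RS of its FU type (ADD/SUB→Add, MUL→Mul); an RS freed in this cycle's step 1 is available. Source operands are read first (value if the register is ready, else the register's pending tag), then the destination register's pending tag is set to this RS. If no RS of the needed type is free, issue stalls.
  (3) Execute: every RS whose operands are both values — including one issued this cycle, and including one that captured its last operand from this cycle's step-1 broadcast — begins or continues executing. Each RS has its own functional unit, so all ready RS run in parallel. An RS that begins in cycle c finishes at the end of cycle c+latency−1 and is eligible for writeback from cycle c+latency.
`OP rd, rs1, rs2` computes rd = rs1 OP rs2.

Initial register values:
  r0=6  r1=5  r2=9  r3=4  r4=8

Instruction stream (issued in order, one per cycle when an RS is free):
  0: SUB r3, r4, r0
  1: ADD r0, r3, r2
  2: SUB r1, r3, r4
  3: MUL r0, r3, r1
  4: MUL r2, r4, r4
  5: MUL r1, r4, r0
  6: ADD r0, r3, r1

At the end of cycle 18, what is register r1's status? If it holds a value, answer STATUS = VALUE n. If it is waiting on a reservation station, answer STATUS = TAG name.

c1: issue SUB r3<-Add1 | r0:6,r1:5,r2:9,r3:Add1,r4:8
c2: issue ADD r0<-Add2 | r0:Add2,r1:5,r2:9,r3:Add1,r4:8
c3: stall | r0:Add2,r1:5,r2:9,r3:Add1,r4:8
c4: CDB Add1=2; issue SUB r1<-Add1 | r0:Add2,r1:Add1,r2:9,r3:2,r4:8
c5: issue MUL r0<-Mul1 | r0:Mul1,r1:Add1,r2:9,r3:2,r4:8
c6: issue MUL r2<-Mul2 | r0:Mul1,r1:Add1,r2:Mul2,r3:2,r4:8
c7: CDB Add1=-6; stall | r0:Mul1,r1:-6,r2:Mul2,r3:2,r4:8
c8: CDB Add2=11; stall | r0:Mul1,r1:-6,r2:Mul2,r3:2,r4:8
c9: stall | r0:Mul1,r1:-6,r2:Mul2,r3:2,r4:8
c10: stall | r0:Mul1,r1:-6,r2:Mul2,r3:2,r4:8
c11: CDB Mul2=64; issue MUL r1<-Mul2 | r0:Mul1,r1:Mul2,r2:64,r3:2,r4:8
c12: CDB Mul1=-12; issue ADD r0<-Add1 | r0:Add1,r1:Mul2,r2:64,r3:2,r4:8
c13: - | r0:Add1,r1:Mul2,r2:64,r3:2,r4:8
c14: - | r0:Add1,r1:Mul2,r2:64,r3:2,r4:8
c15: - | r0:Add1,r1:Mul2,r2:64,r3:2,r4:8
c16: - | r0:Add1,r1:Mul2,r2:64,r3:2,r4:8
c17: CDB Mul2=-96 | r0:Add1,r1:-96,r2:64,r3:2,r4:8
c18: - | r0:Add1,r1:-96,r2:64,r3:2,r4:8

STATUS = VALUE -96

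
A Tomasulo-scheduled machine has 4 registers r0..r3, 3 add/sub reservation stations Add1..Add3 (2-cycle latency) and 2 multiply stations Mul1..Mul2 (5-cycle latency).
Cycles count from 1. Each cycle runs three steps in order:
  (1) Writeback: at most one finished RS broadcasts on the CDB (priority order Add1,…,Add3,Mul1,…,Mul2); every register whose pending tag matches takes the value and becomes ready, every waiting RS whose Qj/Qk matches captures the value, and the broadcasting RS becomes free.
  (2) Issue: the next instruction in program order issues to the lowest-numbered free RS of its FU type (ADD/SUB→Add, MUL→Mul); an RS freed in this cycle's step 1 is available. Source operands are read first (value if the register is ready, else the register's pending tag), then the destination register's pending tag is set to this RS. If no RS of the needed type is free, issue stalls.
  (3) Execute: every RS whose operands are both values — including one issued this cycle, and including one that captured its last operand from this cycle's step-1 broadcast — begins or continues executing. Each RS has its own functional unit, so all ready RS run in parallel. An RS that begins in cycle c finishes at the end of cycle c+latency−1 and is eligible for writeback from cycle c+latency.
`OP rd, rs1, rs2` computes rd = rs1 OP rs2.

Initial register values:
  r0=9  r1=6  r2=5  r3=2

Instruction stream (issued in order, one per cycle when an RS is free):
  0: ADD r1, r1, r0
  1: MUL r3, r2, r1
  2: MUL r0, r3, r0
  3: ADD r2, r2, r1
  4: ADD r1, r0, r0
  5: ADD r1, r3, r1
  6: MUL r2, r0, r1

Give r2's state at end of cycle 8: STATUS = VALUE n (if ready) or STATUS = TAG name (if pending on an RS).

STATUS = TAG Mul1

cycle 1: issue ADD r1<-Add1 // r0:9,r1:Add1,r2:5,r3:2
cycle 2: issue MUL r3<-Mul1 // r0:9,r1:Add1,r2:5,r3:Mul1
cycle 3: CDB Add1=15; issue MUL r0<-Mul2 // r0:Mul2,r1:15,r2:5,r3:Mul1
cycle 4: issue ADD r2<-Add1 // r0:Mul2,r1:15,r2:Add1,r3:Mul1
cycle 5: issue ADD r1<-Add2 // r0:Mul2,r1:Add2,r2:Add1,r3:Mul1
cycle 6: CDB Add1=20; issue ADD r1<-Add1 // r0:Mul2,r1:Add1,r2:20,r3:Mul1
cycle 7: stall // r0:Mul2,r1:Add1,r2:20,r3:Mul1
cycle 8: CDB Mul1=75; issue MUL r2<-Mul1 // r0:Mul2,r1:Add1,r2:Mul1,r3:75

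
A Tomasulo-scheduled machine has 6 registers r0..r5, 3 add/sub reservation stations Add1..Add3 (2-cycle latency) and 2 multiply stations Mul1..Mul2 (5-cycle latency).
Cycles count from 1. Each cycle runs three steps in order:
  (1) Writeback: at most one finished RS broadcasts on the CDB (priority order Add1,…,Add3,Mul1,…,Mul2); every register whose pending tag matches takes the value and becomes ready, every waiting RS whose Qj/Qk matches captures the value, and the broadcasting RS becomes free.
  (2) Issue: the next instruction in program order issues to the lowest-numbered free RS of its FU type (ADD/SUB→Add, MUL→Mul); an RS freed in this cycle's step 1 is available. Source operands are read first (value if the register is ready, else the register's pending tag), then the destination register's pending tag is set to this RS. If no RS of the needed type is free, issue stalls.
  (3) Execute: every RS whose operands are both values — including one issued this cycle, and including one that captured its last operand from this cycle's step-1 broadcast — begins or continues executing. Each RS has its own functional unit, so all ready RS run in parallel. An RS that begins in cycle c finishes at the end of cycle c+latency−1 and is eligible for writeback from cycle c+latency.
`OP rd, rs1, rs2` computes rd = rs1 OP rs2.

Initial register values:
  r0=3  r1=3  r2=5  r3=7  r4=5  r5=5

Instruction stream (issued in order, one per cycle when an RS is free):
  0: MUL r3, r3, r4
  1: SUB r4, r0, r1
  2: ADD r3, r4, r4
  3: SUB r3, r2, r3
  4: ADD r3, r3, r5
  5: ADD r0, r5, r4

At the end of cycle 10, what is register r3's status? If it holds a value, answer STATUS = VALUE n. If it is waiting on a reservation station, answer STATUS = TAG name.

STATUS = VALUE 10

  c1: issue MUL r3<-Mul1  regs: r0:3,r1:3,r2:5,r3:Mul1,r4:5,r5:5
  c2: issue SUB r4<-Add1  regs: r0:3,r1:3,r2:5,r3:Mul1,r4:Add1,r5:5
  c3: issue ADD r3<-Add2  regs: r0:3,r1:3,r2:5,r3:Add2,r4:Add1,r5:5
  c4: CDB Add1=0; issue SUB r3<-Add1  regs: r0:3,r1:3,r2:5,r3:Add1,r4:0,r5:5
  c5: issue ADD r3<-Add3  regs: r0:3,r1:3,r2:5,r3:Add3,r4:0,r5:5
  c6: CDB Add2=0; issue ADD r0<-Add2  regs: r0:Add2,r1:3,r2:5,r3:Add3,r4:0,r5:5
  c7: CDB Mul1=35  regs: r0:Add2,r1:3,r2:5,r3:Add3,r4:0,r5:5
  c8: CDB Add1=5  regs: r0:Add2,r1:3,r2:5,r3:Add3,r4:0,r5:5
  c9: CDB Add2=5  regs: r0:5,r1:3,r2:5,r3:Add3,r4:0,r5:5
  c10: CDB Add3=10  regs: r0:5,r1:3,r2:5,r3:10,r4:0,r5:5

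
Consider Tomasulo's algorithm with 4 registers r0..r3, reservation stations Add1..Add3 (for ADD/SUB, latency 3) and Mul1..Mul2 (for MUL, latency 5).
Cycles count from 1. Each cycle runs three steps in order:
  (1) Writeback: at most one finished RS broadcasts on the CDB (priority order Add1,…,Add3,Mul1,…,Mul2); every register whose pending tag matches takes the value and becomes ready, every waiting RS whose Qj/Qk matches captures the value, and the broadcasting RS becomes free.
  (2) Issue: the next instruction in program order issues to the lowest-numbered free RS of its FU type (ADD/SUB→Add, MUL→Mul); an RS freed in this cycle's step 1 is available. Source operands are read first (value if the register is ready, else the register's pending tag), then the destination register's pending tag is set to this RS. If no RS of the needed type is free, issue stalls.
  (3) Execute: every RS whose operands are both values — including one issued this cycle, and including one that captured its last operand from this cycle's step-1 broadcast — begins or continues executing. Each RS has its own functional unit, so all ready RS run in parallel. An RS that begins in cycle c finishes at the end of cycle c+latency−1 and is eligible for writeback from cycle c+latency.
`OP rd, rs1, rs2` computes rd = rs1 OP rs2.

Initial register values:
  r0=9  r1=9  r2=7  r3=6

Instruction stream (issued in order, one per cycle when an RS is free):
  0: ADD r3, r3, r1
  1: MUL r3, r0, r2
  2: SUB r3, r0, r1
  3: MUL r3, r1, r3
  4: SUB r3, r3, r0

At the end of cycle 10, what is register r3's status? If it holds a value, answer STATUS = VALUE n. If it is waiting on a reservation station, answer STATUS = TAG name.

STATUS = TAG Add1

cycle 1: issue ADD r3<-Add1 // r0:9,r1:9,r2:7,r3:Add1
cycle 2: issue MUL r3<-Mul1 // r0:9,r1:9,r2:7,r3:Mul1
cycle 3: issue SUB r3<-Add2 // r0:9,r1:9,r2:7,r3:Add2
cycle 4: CDB Add1=15; issue MUL r3<-Mul2 // r0:9,r1:9,r2:7,r3:Mul2
cycle 5: issue SUB r3<-Add1 // r0:9,r1:9,r2:7,r3:Add1
cycle 6: CDB Add2=0 // r0:9,r1:9,r2:7,r3:Add1
cycle 7: CDB Mul1=63 // r0:9,r1:9,r2:7,r3:Add1
cycle 8: - // r0:9,r1:9,r2:7,r3:Add1
cycle 9: - // r0:9,r1:9,r2:7,r3:Add1
cycle 10: - // r0:9,r1:9,r2:7,r3:Add1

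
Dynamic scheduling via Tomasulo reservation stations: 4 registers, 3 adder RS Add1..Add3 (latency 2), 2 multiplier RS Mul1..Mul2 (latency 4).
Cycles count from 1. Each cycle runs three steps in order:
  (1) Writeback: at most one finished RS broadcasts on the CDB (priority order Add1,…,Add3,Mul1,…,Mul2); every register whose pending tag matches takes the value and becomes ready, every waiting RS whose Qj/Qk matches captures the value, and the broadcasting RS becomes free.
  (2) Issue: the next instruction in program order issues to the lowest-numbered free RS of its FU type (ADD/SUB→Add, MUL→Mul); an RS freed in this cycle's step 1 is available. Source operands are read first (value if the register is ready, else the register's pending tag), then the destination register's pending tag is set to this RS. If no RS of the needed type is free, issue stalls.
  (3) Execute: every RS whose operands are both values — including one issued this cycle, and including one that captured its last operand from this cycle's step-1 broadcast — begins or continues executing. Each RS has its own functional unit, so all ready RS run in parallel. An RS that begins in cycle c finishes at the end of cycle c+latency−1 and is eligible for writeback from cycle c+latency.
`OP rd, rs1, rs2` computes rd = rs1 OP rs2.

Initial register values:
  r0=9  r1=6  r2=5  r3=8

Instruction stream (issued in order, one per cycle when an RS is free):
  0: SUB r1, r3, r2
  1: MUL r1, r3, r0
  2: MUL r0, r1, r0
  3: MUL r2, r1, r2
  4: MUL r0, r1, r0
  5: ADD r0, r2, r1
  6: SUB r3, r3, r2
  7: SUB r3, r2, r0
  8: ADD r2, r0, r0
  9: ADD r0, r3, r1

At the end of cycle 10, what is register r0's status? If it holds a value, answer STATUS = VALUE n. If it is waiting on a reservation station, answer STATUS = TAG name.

c1: issue SUB r1<-Add1 | r0:9,r1:Add1,r2:5,r3:8
c2: issue MUL r1<-Mul1 | r0:9,r1:Mul1,r2:5,r3:8
c3: CDB Add1=3; issue MUL r0<-Mul2 | r0:Mul2,r1:Mul1,r2:5,r3:8
c4: stall | r0:Mul2,r1:Mul1,r2:5,r3:8
c5: stall | r0:Mul2,r1:Mul1,r2:5,r3:8
c6: CDB Mul1=72; issue MUL r2<-Mul1 | r0:Mul2,r1:72,r2:Mul1,r3:8
c7: stall | r0:Mul2,r1:72,r2:Mul1,r3:8
c8: stall | r0:Mul2,r1:72,r2:Mul1,r3:8
c9: stall | r0:Mul2,r1:72,r2:Mul1,r3:8
c10: CDB Mul1=360; issue MUL r0<-Mul1 | r0:Mul1,r1:72,r2:360,r3:8

STATUS = TAG Mul1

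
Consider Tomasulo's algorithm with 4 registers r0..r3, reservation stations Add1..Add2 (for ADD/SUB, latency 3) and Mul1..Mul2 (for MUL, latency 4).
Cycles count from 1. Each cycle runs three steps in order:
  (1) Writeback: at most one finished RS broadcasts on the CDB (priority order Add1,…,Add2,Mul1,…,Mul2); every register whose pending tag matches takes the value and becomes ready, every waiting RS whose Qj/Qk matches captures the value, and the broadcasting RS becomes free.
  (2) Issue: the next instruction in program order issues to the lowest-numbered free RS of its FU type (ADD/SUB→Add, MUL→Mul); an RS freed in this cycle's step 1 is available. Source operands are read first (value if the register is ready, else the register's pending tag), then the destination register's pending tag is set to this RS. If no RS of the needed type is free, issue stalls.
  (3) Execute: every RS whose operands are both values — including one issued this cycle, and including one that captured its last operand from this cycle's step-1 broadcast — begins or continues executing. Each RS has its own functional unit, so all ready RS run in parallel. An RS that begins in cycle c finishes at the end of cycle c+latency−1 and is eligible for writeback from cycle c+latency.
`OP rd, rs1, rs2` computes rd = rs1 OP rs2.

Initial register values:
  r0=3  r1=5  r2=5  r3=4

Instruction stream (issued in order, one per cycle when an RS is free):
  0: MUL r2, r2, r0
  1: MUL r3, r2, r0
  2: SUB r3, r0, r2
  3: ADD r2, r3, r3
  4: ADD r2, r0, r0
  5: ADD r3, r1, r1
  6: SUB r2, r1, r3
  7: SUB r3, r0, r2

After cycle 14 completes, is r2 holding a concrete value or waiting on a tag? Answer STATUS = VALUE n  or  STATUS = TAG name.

STATUS = TAG Add2

c1: issue MUL r2<-Mul1 | r0:3,r1:5,r2:Mul1,r3:4
c2: issue MUL r3<-Mul2 | r0:3,r1:5,r2:Mul1,r3:Mul2
c3: issue SUB r3<-Add1 | r0:3,r1:5,r2:Mul1,r3:Add1
c4: issue ADD r2<-Add2 | r0:3,r1:5,r2:Add2,r3:Add1
c5: CDB Mul1=15; stall | r0:3,r1:5,r2:Add2,r3:Add1
c6: stall | r0:3,r1:5,r2:Add2,r3:Add1
c7: stall | r0:3,r1:5,r2:Add2,r3:Add1
c8: CDB Add1=-12; issue ADD r2<-Add1 | r0:3,r1:5,r2:Add1,r3:-12
c9: CDB Mul2=45; stall | r0:3,r1:5,r2:Add1,r3:-12
c10: stall | r0:3,r1:5,r2:Add1,r3:-12
c11: CDB Add1=6; issue ADD r3<-Add1 | r0:3,r1:5,r2:6,r3:Add1
c12: CDB Add2=-24; issue SUB r2<-Add2 | r0:3,r1:5,r2:Add2,r3:Add1
c13: stall | r0:3,r1:5,r2:Add2,r3:Add1
c14: CDB Add1=10; issue SUB r3<-Add1 | r0:3,r1:5,r2:Add2,r3:Add1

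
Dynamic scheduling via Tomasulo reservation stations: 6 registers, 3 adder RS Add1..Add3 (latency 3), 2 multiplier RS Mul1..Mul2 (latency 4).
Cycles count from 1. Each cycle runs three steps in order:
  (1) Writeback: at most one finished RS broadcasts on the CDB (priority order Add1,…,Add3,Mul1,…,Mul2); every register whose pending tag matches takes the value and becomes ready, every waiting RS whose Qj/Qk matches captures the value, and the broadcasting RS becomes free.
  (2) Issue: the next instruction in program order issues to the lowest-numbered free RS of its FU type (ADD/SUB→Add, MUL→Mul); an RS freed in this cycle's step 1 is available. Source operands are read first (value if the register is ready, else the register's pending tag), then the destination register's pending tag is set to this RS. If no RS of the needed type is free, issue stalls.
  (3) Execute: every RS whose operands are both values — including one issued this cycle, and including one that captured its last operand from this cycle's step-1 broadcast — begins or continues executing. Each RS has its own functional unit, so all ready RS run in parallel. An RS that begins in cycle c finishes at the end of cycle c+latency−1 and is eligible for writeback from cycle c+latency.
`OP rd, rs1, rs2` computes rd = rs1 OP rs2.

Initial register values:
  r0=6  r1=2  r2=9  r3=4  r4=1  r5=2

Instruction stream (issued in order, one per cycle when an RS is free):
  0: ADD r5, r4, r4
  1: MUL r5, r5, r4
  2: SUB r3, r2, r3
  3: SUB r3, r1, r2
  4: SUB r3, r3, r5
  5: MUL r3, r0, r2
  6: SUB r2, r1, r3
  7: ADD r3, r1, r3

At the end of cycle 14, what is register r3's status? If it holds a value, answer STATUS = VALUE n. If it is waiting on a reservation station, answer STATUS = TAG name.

STATUS = VALUE 56

  c1: issue ADD r5<-Add1  regs: r0:6,r1:2,r2:9,r3:4,r4:1,r5:Add1
  c2: issue MUL r5<-Mul1  regs: r0:6,r1:2,r2:9,r3:4,r4:1,r5:Mul1
  c3: issue SUB r3<-Add2  regs: r0:6,r1:2,r2:9,r3:Add2,r4:1,r5:Mul1
  c4: CDB Add1=2; issue SUB r3<-Add1  regs: r0:6,r1:2,r2:9,r3:Add1,r4:1,r5:Mul1
  c5: issue SUB r3<-Add3  regs: r0:6,r1:2,r2:9,r3:Add3,r4:1,r5:Mul1
  c6: CDB Add2=5; issue MUL r3<-Mul2  regs: r0:6,r1:2,r2:9,r3:Mul2,r4:1,r5:Mul1
  c7: CDB Add1=-7; issue SUB r2<-Add1  regs: r0:6,r1:2,r2:Add1,r3:Mul2,r4:1,r5:Mul1
  c8: CDB Mul1=2; issue ADD r3<-Add2  regs: r0:6,r1:2,r2:Add1,r3:Add2,r4:1,r5:2
  c9: -  regs: r0:6,r1:2,r2:Add1,r3:Add2,r4:1,r5:2
  c10: CDB Mul2=54  regs: r0:6,r1:2,r2:Add1,r3:Add2,r4:1,r5:2
  c11: CDB Add3=-9  regs: r0:6,r1:2,r2:Add1,r3:Add2,r4:1,r5:2
  c12: -  regs: r0:6,r1:2,r2:Add1,r3:Add2,r4:1,r5:2
  c13: CDB Add1=-52  regs: r0:6,r1:2,r2:-52,r3:Add2,r4:1,r5:2
  c14: CDB Add2=56  regs: r0:6,r1:2,r2:-52,r3:56,r4:1,r5:2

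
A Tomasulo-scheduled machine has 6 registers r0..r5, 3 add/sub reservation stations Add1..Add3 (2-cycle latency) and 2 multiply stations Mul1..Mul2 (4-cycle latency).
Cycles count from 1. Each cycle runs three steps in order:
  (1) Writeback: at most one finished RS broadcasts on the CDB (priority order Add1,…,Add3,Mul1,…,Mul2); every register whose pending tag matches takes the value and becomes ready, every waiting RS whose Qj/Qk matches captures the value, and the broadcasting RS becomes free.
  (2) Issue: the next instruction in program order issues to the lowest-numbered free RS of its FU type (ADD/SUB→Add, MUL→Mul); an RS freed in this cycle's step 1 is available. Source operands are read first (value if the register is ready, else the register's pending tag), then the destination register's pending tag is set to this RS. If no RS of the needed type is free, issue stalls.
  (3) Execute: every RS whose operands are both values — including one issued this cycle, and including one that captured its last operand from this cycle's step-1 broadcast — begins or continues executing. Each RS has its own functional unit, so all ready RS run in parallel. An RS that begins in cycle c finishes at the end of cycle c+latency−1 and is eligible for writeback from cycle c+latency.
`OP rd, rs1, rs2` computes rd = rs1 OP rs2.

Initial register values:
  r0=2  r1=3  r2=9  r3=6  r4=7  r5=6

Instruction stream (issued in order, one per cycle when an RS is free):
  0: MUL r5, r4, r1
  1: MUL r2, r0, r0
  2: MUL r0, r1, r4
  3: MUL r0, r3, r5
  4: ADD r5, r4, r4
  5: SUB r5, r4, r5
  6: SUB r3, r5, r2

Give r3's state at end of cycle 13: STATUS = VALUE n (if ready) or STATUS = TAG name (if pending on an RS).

STATUS = VALUE -11

c1: issue MUL r5<-Mul1 | r0:2,r1:3,r2:9,r3:6,r4:7,r5:Mul1
c2: issue MUL r2<-Mul2 | r0:2,r1:3,r2:Mul2,r3:6,r4:7,r5:Mul1
c3: stall | r0:2,r1:3,r2:Mul2,r3:6,r4:7,r5:Mul1
c4: stall | r0:2,r1:3,r2:Mul2,r3:6,r4:7,r5:Mul1
c5: CDB Mul1=21; issue MUL r0<-Mul1 | r0:Mul1,r1:3,r2:Mul2,r3:6,r4:7,r5:21
c6: CDB Mul2=4; issue MUL r0<-Mul2 | r0:Mul2,r1:3,r2:4,r3:6,r4:7,r5:21
c7: issue ADD r5<-Add1 | r0:Mul2,r1:3,r2:4,r3:6,r4:7,r5:Add1
c8: issue SUB r5<-Add2 | r0:Mul2,r1:3,r2:4,r3:6,r4:7,r5:Add2
c9: CDB Add1=14; issue SUB r3<-Add1 | r0:Mul2,r1:3,r2:4,r3:Add1,r4:7,r5:Add2
c10: CDB Mul1=21 | r0:Mul2,r1:3,r2:4,r3:Add1,r4:7,r5:Add2
c11: CDB Add2=-7 | r0:Mul2,r1:3,r2:4,r3:Add1,r4:7,r5:-7
c12: CDB Mul2=126 | r0:126,r1:3,r2:4,r3:Add1,r4:7,r5:-7
c13: CDB Add1=-11 | r0:126,r1:3,r2:4,r3:-11,r4:7,r5:-7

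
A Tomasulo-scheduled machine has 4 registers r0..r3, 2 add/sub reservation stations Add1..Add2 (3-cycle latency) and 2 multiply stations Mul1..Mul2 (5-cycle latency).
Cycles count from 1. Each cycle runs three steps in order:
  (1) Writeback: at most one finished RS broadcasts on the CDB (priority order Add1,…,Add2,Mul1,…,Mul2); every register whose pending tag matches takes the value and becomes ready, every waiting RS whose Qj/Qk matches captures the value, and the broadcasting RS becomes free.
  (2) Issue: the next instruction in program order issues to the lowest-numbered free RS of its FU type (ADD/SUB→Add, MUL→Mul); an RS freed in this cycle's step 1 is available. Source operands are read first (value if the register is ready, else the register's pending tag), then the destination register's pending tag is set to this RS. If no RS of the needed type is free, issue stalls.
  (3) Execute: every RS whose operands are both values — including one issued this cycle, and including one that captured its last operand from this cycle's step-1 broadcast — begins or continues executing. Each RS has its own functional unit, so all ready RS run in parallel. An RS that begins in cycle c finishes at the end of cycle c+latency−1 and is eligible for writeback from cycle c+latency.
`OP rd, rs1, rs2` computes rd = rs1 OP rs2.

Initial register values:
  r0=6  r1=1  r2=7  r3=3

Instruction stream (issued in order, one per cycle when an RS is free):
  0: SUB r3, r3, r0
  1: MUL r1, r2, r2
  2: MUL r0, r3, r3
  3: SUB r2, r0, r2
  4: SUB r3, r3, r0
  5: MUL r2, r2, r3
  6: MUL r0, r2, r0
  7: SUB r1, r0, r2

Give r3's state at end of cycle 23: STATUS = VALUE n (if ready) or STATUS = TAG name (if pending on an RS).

  c1: issue SUB r3<-Add1  regs: r0:6,r1:1,r2:7,r3:Add1
  c2: issue MUL r1<-Mul1  regs: r0:6,r1:Mul1,r2:7,r3:Add1
  c3: issue MUL r0<-Mul2  regs: r0:Mul2,r1:Mul1,r2:7,r3:Add1
  c4: CDB Add1=-3; issue SUB r2<-Add1  regs: r0:Mul2,r1:Mul1,r2:Add1,r3:-3
  c5: issue SUB r3<-Add2  regs: r0:Mul2,r1:Mul1,r2:Add1,r3:Add2
  c6: stall  regs: r0:Mul2,r1:Mul1,r2:Add1,r3:Add2
  c7: CDB Mul1=49; issue MUL r2<-Mul1  regs: r0:Mul2,r1:49,r2:Mul1,r3:Add2
  c8: stall  regs: r0:Mul2,r1:49,r2:Mul1,r3:Add2
  c9: CDB Mul2=9; issue MUL r0<-Mul2  regs: r0:Mul2,r1:49,r2:Mul1,r3:Add2
  c10: stall  regs: r0:Mul2,r1:49,r2:Mul1,r3:Add2
  c11: stall  regs: r0:Mul2,r1:49,r2:Mul1,r3:Add2
  c12: CDB Add1=2; issue SUB r1<-Add1  regs: r0:Mul2,r1:Add1,r2:Mul1,r3:Add2
  c13: CDB Add2=-12  regs: r0:Mul2,r1:Add1,r2:Mul1,r3:-12
  c14: -  regs: r0:Mul2,r1:Add1,r2:Mul1,r3:-12
  c15: -  regs: r0:Mul2,r1:Add1,r2:Mul1,r3:-12
  c16: -  regs: r0:Mul2,r1:Add1,r2:Mul1,r3:-12
  c17: -  regs: r0:Mul2,r1:Add1,r2:Mul1,r3:-12
  c18: CDB Mul1=-24  regs: r0:Mul2,r1:Add1,r2:-24,r3:-12
  c19: -  regs: r0:Mul2,r1:Add1,r2:-24,r3:-12
  c20: -  regs: r0:Mul2,r1:Add1,r2:-24,r3:-12
  c21: -  regs: r0:Mul2,r1:Add1,r2:-24,r3:-12
  c22: -  regs: r0:Mul2,r1:Add1,r2:-24,r3:-12
  c23: CDB Mul2=-216  regs: r0:-216,r1:Add1,r2:-24,r3:-12

STATUS = VALUE -12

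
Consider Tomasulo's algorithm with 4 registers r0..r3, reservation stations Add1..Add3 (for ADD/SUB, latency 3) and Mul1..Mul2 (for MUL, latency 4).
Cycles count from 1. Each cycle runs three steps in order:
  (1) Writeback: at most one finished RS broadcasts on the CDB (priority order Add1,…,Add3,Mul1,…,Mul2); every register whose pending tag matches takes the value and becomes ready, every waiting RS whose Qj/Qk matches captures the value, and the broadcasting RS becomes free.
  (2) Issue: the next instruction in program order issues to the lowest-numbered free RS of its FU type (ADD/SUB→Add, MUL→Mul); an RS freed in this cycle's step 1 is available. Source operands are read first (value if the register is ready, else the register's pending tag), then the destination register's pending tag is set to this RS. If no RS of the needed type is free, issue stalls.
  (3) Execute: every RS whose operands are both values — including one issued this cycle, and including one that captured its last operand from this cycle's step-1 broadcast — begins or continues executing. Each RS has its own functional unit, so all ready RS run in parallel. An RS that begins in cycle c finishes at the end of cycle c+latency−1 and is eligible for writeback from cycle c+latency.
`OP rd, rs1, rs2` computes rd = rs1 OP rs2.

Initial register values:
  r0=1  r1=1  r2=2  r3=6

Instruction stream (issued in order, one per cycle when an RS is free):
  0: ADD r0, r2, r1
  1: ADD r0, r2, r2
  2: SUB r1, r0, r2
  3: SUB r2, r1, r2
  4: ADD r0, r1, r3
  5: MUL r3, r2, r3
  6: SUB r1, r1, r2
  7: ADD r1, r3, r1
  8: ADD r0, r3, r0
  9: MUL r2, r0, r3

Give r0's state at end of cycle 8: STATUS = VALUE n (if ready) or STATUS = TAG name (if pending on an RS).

cycle 1: issue ADD r0<-Add1 // r0:Add1,r1:1,r2:2,r3:6
cycle 2: issue ADD r0<-Add2 // r0:Add2,r1:1,r2:2,r3:6
cycle 3: issue SUB r1<-Add3 // r0:Add2,r1:Add3,r2:2,r3:6
cycle 4: CDB Add1=3; issue SUB r2<-Add1 // r0:Add2,r1:Add3,r2:Add1,r3:6
cycle 5: CDB Add2=4; issue ADD r0<-Add2 // r0:Add2,r1:Add3,r2:Add1,r3:6
cycle 6: issue MUL r3<-Mul1 // r0:Add2,r1:Add3,r2:Add1,r3:Mul1
cycle 7: stall // r0:Add2,r1:Add3,r2:Add1,r3:Mul1
cycle 8: CDB Add3=2; issue SUB r1<-Add3 // r0:Add2,r1:Add3,r2:Add1,r3:Mul1

STATUS = TAG Add2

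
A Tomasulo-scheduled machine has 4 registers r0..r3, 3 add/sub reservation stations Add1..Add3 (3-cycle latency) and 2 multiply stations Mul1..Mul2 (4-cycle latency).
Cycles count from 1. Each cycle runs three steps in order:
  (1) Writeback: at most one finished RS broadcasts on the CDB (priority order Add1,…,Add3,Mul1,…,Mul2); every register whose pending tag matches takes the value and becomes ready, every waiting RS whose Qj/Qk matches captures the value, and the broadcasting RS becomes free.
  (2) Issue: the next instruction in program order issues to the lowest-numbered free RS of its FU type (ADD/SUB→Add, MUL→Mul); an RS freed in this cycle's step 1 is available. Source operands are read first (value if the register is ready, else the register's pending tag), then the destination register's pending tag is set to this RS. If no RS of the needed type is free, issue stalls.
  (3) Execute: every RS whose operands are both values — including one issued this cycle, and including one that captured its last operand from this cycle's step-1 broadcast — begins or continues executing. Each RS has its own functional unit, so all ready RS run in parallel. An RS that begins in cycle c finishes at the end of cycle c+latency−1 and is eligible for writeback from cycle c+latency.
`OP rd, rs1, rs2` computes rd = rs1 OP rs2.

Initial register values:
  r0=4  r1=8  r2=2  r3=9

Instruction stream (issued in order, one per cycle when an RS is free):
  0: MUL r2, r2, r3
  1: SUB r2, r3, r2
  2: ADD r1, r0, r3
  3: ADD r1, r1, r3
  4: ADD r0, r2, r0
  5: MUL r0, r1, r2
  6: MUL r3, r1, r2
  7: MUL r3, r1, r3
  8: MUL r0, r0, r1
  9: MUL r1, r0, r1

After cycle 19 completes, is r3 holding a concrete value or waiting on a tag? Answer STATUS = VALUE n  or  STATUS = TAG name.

STATUS = VALUE -4356

c1: issue MUL r2<-Mul1 | r0:4,r1:8,r2:Mul1,r3:9
c2: issue SUB r2<-Add1 | r0:4,r1:8,r2:Add1,r3:9
c3: issue ADD r1<-Add2 | r0:4,r1:Add2,r2:Add1,r3:9
c4: issue ADD r1<-Add3 | r0:4,r1:Add3,r2:Add1,r3:9
c5: CDB Mul1=18; stall | r0:4,r1:Add3,r2:Add1,r3:9
c6: CDB Add2=13; issue ADD r0<-Add2 | r0:Add2,r1:Add3,r2:Add1,r3:9
c7: issue MUL r0<-Mul1 | r0:Mul1,r1:Add3,r2:Add1,r3:9
c8: CDB Add1=-9; issue MUL r3<-Mul2 | r0:Mul1,r1:Add3,r2:-9,r3:Mul2
c9: CDB Add3=22; stall | r0:Mul1,r1:22,r2:-9,r3:Mul2
c10: stall | r0:Mul1,r1:22,r2:-9,r3:Mul2
c11: CDB Add2=-5; stall | r0:Mul1,r1:22,r2:-9,r3:Mul2
c12: stall | r0:Mul1,r1:22,r2:-9,r3:Mul2
c13: CDB Mul1=-198; issue MUL r3<-Mul1 | r0:-198,r1:22,r2:-9,r3:Mul1
c14: CDB Mul2=-198; issue MUL r0<-Mul2 | r0:Mul2,r1:22,r2:-9,r3:Mul1
c15: stall | r0:Mul2,r1:22,r2:-9,r3:Mul1
c16: stall | r0:Mul2,r1:22,r2:-9,r3:Mul1
c17: stall | r0:Mul2,r1:22,r2:-9,r3:Mul1
c18: CDB Mul1=-4356; issue MUL r1<-Mul1 | r0:Mul2,r1:Mul1,r2:-9,r3:-4356
c19: CDB Mul2=-4356 | r0:-4356,r1:Mul1,r2:-9,r3:-4356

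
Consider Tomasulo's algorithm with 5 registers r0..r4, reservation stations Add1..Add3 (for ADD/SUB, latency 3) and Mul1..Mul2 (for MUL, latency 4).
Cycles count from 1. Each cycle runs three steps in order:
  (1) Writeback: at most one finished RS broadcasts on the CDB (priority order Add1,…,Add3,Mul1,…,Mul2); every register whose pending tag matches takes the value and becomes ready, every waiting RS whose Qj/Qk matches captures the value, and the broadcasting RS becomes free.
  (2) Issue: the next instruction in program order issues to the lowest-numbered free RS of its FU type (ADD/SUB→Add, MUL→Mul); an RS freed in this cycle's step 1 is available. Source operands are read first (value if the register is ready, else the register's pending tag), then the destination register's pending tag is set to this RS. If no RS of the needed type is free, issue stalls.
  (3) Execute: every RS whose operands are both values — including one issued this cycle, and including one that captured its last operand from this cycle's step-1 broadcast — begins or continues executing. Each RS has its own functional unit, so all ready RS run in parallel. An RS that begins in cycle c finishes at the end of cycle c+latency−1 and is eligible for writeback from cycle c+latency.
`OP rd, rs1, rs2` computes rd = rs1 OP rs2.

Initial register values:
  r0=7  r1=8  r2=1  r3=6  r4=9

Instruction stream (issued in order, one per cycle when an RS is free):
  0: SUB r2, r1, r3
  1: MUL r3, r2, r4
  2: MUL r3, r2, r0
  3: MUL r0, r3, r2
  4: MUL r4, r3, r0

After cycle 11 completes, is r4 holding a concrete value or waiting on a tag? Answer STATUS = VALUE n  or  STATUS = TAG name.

STATUS = TAG Mul2

c1: issue SUB r2<-Add1 | r0:7,r1:8,r2:Add1,r3:6,r4:9
c2: issue MUL r3<-Mul1 | r0:7,r1:8,r2:Add1,r3:Mul1,r4:9
c3: issue MUL r3<-Mul2 | r0:7,r1:8,r2:Add1,r3:Mul2,r4:9
c4: CDB Add1=2; stall | r0:7,r1:8,r2:2,r3:Mul2,r4:9
c5: stall | r0:7,r1:8,r2:2,r3:Mul2,r4:9
c6: stall | r0:7,r1:8,r2:2,r3:Mul2,r4:9
c7: stall | r0:7,r1:8,r2:2,r3:Mul2,r4:9
c8: CDB Mul1=18; issue MUL r0<-Mul1 | r0:Mul1,r1:8,r2:2,r3:Mul2,r4:9
c9: CDB Mul2=14; issue MUL r4<-Mul2 | r0:Mul1,r1:8,r2:2,r3:14,r4:Mul2
c10: - | r0:Mul1,r1:8,r2:2,r3:14,r4:Mul2
c11: - | r0:Mul1,r1:8,r2:2,r3:14,r4:Mul2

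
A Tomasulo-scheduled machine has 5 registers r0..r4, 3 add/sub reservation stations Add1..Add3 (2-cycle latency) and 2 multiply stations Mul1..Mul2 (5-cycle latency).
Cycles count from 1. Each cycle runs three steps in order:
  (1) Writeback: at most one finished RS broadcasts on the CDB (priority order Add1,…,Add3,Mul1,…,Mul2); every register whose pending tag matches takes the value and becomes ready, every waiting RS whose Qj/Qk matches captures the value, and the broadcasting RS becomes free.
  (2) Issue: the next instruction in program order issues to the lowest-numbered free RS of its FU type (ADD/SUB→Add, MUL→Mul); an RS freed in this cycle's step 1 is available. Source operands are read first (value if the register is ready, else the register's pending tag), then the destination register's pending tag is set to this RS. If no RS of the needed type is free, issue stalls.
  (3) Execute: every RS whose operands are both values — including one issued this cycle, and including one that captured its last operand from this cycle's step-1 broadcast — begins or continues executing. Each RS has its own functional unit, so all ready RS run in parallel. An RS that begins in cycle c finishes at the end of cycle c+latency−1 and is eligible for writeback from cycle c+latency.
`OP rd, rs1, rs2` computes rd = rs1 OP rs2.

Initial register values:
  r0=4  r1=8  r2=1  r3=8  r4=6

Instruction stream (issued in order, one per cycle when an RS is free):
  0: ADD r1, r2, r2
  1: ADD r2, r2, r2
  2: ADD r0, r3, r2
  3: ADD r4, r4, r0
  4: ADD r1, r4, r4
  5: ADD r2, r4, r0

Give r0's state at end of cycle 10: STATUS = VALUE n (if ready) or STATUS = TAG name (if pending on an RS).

  c1: issue ADD r1<-Add1  regs: r0:4,r1:Add1,r2:1,r3:8,r4:6
  c2: issue ADD r2<-Add2  regs: r0:4,r1:Add1,r2:Add2,r3:8,r4:6
  c3: CDB Add1=2; issue ADD r0<-Add1  regs: r0:Add1,r1:2,r2:Add2,r3:8,r4:6
  c4: CDB Add2=2; issue ADD r4<-Add2  regs: r0:Add1,r1:2,r2:2,r3:8,r4:Add2
  c5: issue ADD r1<-Add3  regs: r0:Add1,r1:Add3,r2:2,r3:8,r4:Add2
  c6: CDB Add1=10; issue ADD r2<-Add1  regs: r0:10,r1:Add3,r2:Add1,r3:8,r4:Add2
  c7: -  regs: r0:10,r1:Add3,r2:Add1,r3:8,r4:Add2
  c8: CDB Add2=16  regs: r0:10,r1:Add3,r2:Add1,r3:8,r4:16
  c9: -  regs: r0:10,r1:Add3,r2:Add1,r3:8,r4:16
  c10: CDB Add1=26  regs: r0:10,r1:Add3,r2:26,r3:8,r4:16

STATUS = VALUE 10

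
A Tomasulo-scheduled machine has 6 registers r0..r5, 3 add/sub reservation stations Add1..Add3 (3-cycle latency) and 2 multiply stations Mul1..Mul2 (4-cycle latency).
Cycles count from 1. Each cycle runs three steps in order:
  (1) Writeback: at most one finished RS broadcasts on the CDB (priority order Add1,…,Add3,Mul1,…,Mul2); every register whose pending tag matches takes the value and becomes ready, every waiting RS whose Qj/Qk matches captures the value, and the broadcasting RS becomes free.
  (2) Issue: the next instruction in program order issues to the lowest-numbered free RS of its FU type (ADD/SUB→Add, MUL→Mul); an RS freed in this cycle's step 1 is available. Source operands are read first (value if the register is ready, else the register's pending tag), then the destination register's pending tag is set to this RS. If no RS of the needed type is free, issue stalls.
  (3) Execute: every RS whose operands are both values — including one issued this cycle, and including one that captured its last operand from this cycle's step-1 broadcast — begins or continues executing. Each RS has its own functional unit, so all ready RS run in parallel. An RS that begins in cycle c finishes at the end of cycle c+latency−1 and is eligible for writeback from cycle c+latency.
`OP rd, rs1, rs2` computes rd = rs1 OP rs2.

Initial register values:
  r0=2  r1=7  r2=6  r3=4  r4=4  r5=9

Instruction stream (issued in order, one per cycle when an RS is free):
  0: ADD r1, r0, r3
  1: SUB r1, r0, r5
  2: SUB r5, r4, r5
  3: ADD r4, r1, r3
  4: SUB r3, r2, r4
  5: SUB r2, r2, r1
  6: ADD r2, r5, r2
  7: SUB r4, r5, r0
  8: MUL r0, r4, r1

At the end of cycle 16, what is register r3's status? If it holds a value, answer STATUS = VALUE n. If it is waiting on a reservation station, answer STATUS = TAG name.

  c1: issue ADD r1<-Add1  regs: r0:2,r1:Add1,r2:6,r3:4,r4:4,r5:9
  c2: issue SUB r1<-Add2  regs: r0:2,r1:Add2,r2:6,r3:4,r4:4,r5:9
  c3: issue SUB r5<-Add3  regs: r0:2,r1:Add2,r2:6,r3:4,r4:4,r5:Add3
  c4: CDB Add1=6; issue ADD r4<-Add1  regs: r0:2,r1:Add2,r2:6,r3:4,r4:Add1,r5:Add3
  c5: CDB Add2=-7; issue SUB r3<-Add2  regs: r0:2,r1:-7,r2:6,r3:Add2,r4:Add1,r5:Add3
  c6: CDB Add3=-5; issue SUB r2<-Add3  regs: r0:2,r1:-7,r2:Add3,r3:Add2,r4:Add1,r5:-5
  c7: stall  regs: r0:2,r1:-7,r2:Add3,r3:Add2,r4:Add1,r5:-5
  c8: CDB Add1=-3; issue ADD r2<-Add1  regs: r0:2,r1:-7,r2:Add1,r3:Add2,r4:-3,r5:-5
  c9: CDB Add3=13; issue SUB r4<-Add3  regs: r0:2,r1:-7,r2:Add1,r3:Add2,r4:Add3,r5:-5
  c10: issue MUL r0<-Mul1  regs: r0:Mul1,r1:-7,r2:Add1,r3:Add2,r4:Add3,r5:-5
  c11: CDB Add2=9  regs: r0:Mul1,r1:-7,r2:Add1,r3:9,r4:Add3,r5:-5
  c12: CDB Add1=8  regs: r0:Mul1,r1:-7,r2:8,r3:9,r4:Add3,r5:-5
  c13: CDB Add3=-7  regs: r0:Mul1,r1:-7,r2:8,r3:9,r4:-7,r5:-5
  c14: -  regs: r0:Mul1,r1:-7,r2:8,r3:9,r4:-7,r5:-5
  c15: -  regs: r0:Mul1,r1:-7,r2:8,r3:9,r4:-7,r5:-5
  c16: -  regs: r0:Mul1,r1:-7,r2:8,r3:9,r4:-7,r5:-5

STATUS = VALUE 9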